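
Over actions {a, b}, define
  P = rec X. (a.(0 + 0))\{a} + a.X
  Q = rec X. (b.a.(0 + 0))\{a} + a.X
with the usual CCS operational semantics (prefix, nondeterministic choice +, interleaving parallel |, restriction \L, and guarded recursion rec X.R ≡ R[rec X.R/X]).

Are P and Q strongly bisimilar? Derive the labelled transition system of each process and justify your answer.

NO

P's transition system — 1 states:
  p0 = rec X. (a.(0 + 0))\{a} + a.X | ··a··> p0
Q's transition system — 2 states:
  q0 = rec X. (b.a.(0 + 0))\{a} + a.X | ··a··> q0, ··b··> q1
  q1 = (a.(0 + 0))\{a} | (no moves)
Bisimilarity quotient blocks:
  B0 = {p0}
  B1 = {q0}
  B2 = {q1}
p0 ∈ B0, q0 ∈ B1 → different blocks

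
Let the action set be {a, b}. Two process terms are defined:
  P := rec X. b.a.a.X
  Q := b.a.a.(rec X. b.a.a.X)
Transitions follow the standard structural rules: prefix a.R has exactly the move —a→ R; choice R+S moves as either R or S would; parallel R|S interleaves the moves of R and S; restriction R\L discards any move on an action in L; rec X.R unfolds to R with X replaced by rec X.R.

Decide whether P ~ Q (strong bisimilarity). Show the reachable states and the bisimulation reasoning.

P ~ Q

LTS(P): 3 reachable states
  m0 = rec X. b.a.a.X :: =b=> m1
  m1 = a.a.(rec X. b.a.a.X) :: =a=> m2
  m2 = a.(rec X. b.a.a.X) :: =a=> m0
LTS(Q): 4 reachable states
  n0 = b.a.a.(rec X. b.a.a.X) :: =b=> n1
  n1 = a.a.(rec X. b.a.a.X) :: =a=> n2
  n2 = a.(rec X. b.a.a.X) :: =a=> n3
  n3 = rec X. b.a.a.X :: =b=> n1
Bisimilarity quotient blocks:
  B0 = {m0, n0, n3}
  B1 = {m1, n1}
  B2 = {m2, n2}
m0 ∈ B0, n0 ∈ B0 → same block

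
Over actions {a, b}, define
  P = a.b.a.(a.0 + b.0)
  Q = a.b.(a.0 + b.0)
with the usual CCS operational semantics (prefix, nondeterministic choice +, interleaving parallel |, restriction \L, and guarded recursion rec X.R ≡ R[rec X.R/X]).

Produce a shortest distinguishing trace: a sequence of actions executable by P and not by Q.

abaa

LTS(P): 5 reachable states
  p0 = a.b.a.(a.0 + b.0) has moves -a-> p1
  p1 = b.a.(a.0 + b.0) has moves -b-> p2
  p2 = a.(a.0 + b.0) has moves -a-> p3
  p3 = a.0 + b.0 has moves -a-> p4, -b-> p4
  p4 = 0 has moves deadlocked
LTS(Q): 4 reachable states
  q0 = a.b.(a.0 + b.0) has moves -a-> q1
  q1 = b.(a.0 + b.0) has moves -b-> q2
  q2 = a.0 + b.0 has moves -a-> q3, -b-> q3
  q3 = 0 has moves deadlocked
Executing abaa from P (initial set {p0}):
  [1] a ⇒ {p1}
  [2] b ⇒ {p2}
  [3] a ⇒ {p3}
  [4] a ⇒ {p4}
  — P admits the full trace.
Executing abaa from Q (initial set {q0}):
  [1] a ⇒ {q1}
  [2] b ⇒ {q2}
  [3] a ⇒ {q3}
  [4] a ⇒ no successor for Q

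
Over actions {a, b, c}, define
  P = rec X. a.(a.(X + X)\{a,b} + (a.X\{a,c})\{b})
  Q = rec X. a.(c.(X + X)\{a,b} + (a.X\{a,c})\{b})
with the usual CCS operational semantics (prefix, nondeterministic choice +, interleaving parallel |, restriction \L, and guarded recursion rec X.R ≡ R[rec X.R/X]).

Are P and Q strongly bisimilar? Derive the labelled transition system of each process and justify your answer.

P's transition system — 4 states:
  u0 = rec X. a.(a.(X + X)\{a,b} + (a.X\{a,c})\{b}) has moves ··a··> u1
  u1 = a.((rec X. a.(a.(X + X)\{a,b} + (a.X\{a,c})\{b})) + (rec X. a.(a.(X + X)\{a,b} + (a.X\{a,c})\{b})))\{a,b} + (a.(rec X. a.(a.(X + X)\{a,b} + (a.X\{a,c})\{b}))\{a,c})\{b} has moves ··a··> u2, ··a··> u3
  u2 = ((rec X. a.(a.(X + X)\{a,b} + (a.X\{a,c})\{b})) + (rec X. a.(a.(X + X)\{a,b} + (a.X\{a,c})\{b})))\{a,b} has moves ·
  u3 = (rec X. a.(a.(X + X)\{a,b} + (a.X\{a,c})\{b}))\{a,c}\{b} has moves ·
Q's transition system — 4 states:
  v0 = rec X. a.(c.(X + X)\{a,b} + (a.X\{a,c})\{b}) has moves ··a··> v1
  v1 = c.((rec X. a.(c.(X + X)\{a,b} + (a.X\{a,c})\{b})) + (rec X. a.(c.(X + X)\{a,b} + (a.X\{a,c})\{b})))\{a,b} + (a.(rec X. a.(c.(X + X)\{a,b} + (a.X\{a,c})\{b}))\{a,c})\{b} has moves ··a··> v2, ··c··> v3
  v2 = (rec X. a.(c.(X + X)\{a,b} + (a.X\{a,c})\{b}))\{a,c}\{b} has moves ·
  v3 = ((rec X. a.(c.(X + X)\{a,b} + (a.X\{a,c})\{b})) + (rec X. a.(c.(X + X)\{a,b} + (a.X\{a,c})\{b})))\{a,b} has moves ·
Bisimilarity quotient blocks:
  B0 = {u0}
  B1 = {u1}
  B2 = {u2, u3, v2, v3}
  B3 = {v0}
  B4 = {v1}
u0 ∈ B0, v0 ∈ B3 → different blocks

not bisimilar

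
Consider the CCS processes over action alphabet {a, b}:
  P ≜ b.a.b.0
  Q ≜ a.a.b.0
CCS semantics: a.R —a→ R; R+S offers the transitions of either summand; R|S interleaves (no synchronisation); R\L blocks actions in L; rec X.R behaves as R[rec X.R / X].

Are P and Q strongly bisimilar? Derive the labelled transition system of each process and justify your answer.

LTS(P): 4 reachable states
  s0 = b.a.b.0 → =b=> s1
  s1 = a.b.0 → =a=> s2
  s2 = b.0 → =b=> s3
  s3 = 0 → deadlocked
LTS(Q): 4 reachable states
  t0 = a.a.b.0 → =a=> t1
  t1 = a.b.0 → =a=> t2
  t2 = b.0 → =b=> t3
  t3 = 0 → deadlocked
Bisimilarity quotient blocks:
  B0 = {s0}
  B1 = {s1, t1}
  B2 = {s2, t2}
  B3 = {s3, t3}
  B4 = {t0}
s0 ∈ B0, t0 ∈ B4 → different blocks

not bisimilar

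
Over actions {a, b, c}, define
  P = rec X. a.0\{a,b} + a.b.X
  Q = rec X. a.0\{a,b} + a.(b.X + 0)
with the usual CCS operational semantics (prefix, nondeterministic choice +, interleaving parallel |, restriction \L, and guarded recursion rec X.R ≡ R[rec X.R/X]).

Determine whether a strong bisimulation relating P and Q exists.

LTS(P): 3 reachable states
  u0 = rec X. a.0\{a,b} + a.b.X → -a-> u1, -a-> u2
  u1 = 0\{a,b} → (no moves)
  u2 = b.(rec X. a.0\{a,b} + a.b.X) → -b-> u0
LTS(Q): 3 reachable states
  v0 = rec X. a.0\{a,b} + a.(b.X + 0) → -a-> v1, -a-> v2
  v1 = 0\{a,b} → (no moves)
  v2 = b.(rec X. a.0\{a,b} + a.(b.X + 0)) + 0 → -b-> v0
Bisimilarity quotient blocks:
  B0 = {u0, v0}
  B1 = {u2, v2}
  B2 = {u1, v1}
u0 ∈ B0, v0 ∈ B0 → same block

YES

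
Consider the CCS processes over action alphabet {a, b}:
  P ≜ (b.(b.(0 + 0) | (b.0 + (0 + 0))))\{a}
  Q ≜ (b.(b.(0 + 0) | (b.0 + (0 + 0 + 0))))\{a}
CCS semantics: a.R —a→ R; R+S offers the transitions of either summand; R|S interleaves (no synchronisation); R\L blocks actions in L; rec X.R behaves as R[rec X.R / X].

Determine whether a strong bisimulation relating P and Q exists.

YES

P's transition system — 5 states:
  m0 = (b.(b.(0 + 0) | (b.0 + (0 + 0))))\{a} | --b--▸ m1
  m1 = (b.(0 + 0) | (b.0 + (0 + 0)))\{a} | --b--▸ m2, --b--▸ m3
  m2 = ((0 + 0) | (b.0 + (0 + 0)))\{a} | --b--▸ m4
  m3 = (b.(0 + 0) | 0)\{a} | --b--▸ m4
  m4 = ((0 + 0) | 0)\{a} | ·
Q's transition system — 5 states:
  n0 = (b.(b.(0 + 0) | (b.0 + (0 + 0 + 0))))\{a} | --b--▸ n1
  n1 = (b.(0 + 0) | (b.0 + (0 + 0 + 0)))\{a} | --b--▸ n2, --b--▸ n3
  n2 = ((0 + 0) | (b.0 + (0 + 0 + 0)))\{a} | --b--▸ n4
  n3 = (b.(0 + 0) | 0)\{a} | --b--▸ n4
  n4 = ((0 + 0) | 0)\{a} | ·
Bisimilarity quotient blocks:
  B0 = {m0, n0}
  B1 = {m1, n1}
  B2 = {m2, m3, n2, n3}
  B3 = {m4, n4}
m0 ∈ B0, n0 ∈ B0 → same block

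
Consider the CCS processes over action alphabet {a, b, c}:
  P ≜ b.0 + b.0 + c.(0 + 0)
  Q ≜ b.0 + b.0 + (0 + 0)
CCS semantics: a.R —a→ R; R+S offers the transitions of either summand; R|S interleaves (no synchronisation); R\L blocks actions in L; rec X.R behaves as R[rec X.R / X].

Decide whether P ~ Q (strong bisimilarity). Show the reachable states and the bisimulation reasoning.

not bisimilar

LTS(P): 3 reachable states
  m0 = b.0 + b.0 + c.(0 + 0) | --b--▸ m1, --c--▸ m2
  m1 = 0 | ∅
  m2 = 0 + 0 | ∅
LTS(Q): 2 reachable states
  n0 = b.0 + b.0 + (0 + 0) | --b--▸ n1
  n1 = 0 | ∅
Partition-refinement fixed point:
  B0 = {m0}
  B1 = {m1, m2, n1}
  B2 = {n0}
m0 ∈ B0, n0 ∈ B2 → different blocks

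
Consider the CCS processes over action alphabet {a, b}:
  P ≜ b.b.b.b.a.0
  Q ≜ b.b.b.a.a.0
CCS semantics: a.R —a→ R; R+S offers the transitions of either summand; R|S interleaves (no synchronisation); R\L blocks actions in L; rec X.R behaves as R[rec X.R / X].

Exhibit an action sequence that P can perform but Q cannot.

Reachable graph of P (6 states):
  u0 = b.b.b.b.a.0 :: =b=> u1
  u1 = b.b.b.a.0 :: =b=> u2
  u2 = b.b.a.0 :: =b=> u3
  u3 = b.a.0 :: =b=> u4
  u4 = a.0 :: =a=> u5
  u5 = 0 :: (no moves)
Reachable graph of Q (6 states):
  v0 = b.b.b.a.a.0 :: =b=> v1
  v1 = b.b.a.a.0 :: =b=> v2
  v2 = b.a.a.0 :: =b=> v3
  v3 = a.a.0 :: =a=> v4
  v4 = a.0 :: =a=> v5
  v5 = 0 :: (no moves)
Trace ⟨bbbb⟩ through P, begin at {u0}:
  step 1 (b): {u1}
  step 2 (b): {u2}
  step 3 (b): {u3}
  step 4 (b): {u4}
  ✓ P
Trace ⟨bbbb⟩ through Q, begin at {v0}:
  step 1 (b): {v1}
  step 2 (b): {v2}
  step 3 (b): {v3}
  step 4 (b): ∅  — Q cannot continue

bbbb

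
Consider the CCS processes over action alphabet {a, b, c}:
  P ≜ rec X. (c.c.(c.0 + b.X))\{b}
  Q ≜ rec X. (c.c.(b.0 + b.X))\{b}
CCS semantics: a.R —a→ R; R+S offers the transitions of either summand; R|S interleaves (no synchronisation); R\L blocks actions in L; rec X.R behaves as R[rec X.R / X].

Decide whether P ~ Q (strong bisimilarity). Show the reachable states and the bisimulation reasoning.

P ≁ Q

P's transition system — 4 states:
  m0 = rec X. (c.c.(c.0 + b.X))\{b} | -c-> m1
  m1 = (c.(c.0 + b.(rec X. (c.c.(c.0 + b.X))\{b})))\{b} | -c-> m2
  m2 = (c.0 + b.(rec X. (c.c.(c.0 + b.X))\{b}))\{b} | -c-> m3
  m3 = 0\{b} | deadlocked
Q's transition system — 3 states:
  n0 = rec X. (c.c.(b.0 + b.X))\{b} | -c-> n1
  n1 = (c.(b.0 + b.(rec X. (c.c.(b.0 + b.X))\{b})))\{b} | -c-> n2
  n2 = (b.0 + b.(rec X. (c.c.(b.0 + b.X))\{b}))\{b} | deadlocked
Partition-refinement fixed point:
  B0 = {m0}
  B1 = {m1, n0}
  B2 = {m2, n1}
  B3 = {m3, n2}
m0 ∈ B0, n0 ∈ B1 → different blocks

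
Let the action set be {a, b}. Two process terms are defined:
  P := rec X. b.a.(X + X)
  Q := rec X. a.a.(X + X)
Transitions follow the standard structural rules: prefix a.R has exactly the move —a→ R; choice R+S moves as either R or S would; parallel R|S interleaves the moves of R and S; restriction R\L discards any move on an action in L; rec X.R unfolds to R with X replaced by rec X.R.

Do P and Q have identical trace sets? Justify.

LTS(P): 3 reachable states
  m0 = rec X. b.a.(X + X) has moves —b→ m1
  m1 = a.((rec X. b.a.(X + X)) + (rec X. b.a.(X + X))) has moves —a→ m2
  m2 = (rec X. b.a.(X + X)) + (rec X. b.a.(X + X)) has moves —b→ m1
LTS(Q): 3 reachable states
  n0 = rec X. a.a.(X + X) has moves —a→ n1
  n1 = a.((rec X. a.a.(X + X)) + (rec X. a.a.(X + X))) has moves —a→ n2
  n2 = (rec X. a.a.(X + X)) + (rec X. a.a.(X + X)) has moves —a→ n1
Executing b from P (initial set {m0}):
  after b @ step 1: {m1}
  P completes σ.
Executing b from Q (initial set {n0}):
  after b @ step 1: ∅ (Q stuck)

traces(P) ≠ traces(Q) — witness ⟨b⟩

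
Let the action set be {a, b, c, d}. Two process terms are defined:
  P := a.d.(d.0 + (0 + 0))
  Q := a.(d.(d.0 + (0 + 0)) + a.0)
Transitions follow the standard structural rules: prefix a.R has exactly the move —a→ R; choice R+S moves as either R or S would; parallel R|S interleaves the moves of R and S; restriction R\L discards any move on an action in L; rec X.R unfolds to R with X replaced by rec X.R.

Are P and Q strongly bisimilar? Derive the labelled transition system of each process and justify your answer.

LTS(P): 4 reachable states
  p0 = a.d.(d.0 + (0 + 0)) :: =a=> p1
  p1 = d.(d.0 + (0 + 0)) :: =d=> p2
  p2 = d.0 + (0 + 0) :: =d=> p3
  p3 = 0 :: deadlocked
LTS(Q): 4 reachable states
  q0 = a.(d.(d.0 + (0 + 0)) + a.0) :: =a=> q1
  q1 = d.(d.0 + (0 + 0)) + a.0 :: =a=> q2, =d=> q3
  q2 = 0 :: deadlocked
  q3 = d.0 + (0 + 0) :: =d=> q2
Bisimilarity quotient blocks:
  B0 = {p0}
  B1 = {p1}
  B2 = {p2, q3}
  B3 = {p3, q2}
  B4 = {q0}
  B5 = {q1}
p0 ∈ B0, q0 ∈ B4 → different blocks

NO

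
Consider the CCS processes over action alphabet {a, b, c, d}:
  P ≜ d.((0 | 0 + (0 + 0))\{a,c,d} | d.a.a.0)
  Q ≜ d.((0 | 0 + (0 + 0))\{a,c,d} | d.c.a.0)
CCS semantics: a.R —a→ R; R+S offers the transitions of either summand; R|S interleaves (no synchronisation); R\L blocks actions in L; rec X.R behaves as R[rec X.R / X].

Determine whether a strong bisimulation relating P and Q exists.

P's transition system — 5 states:
  s0 = d.((0 | 0 + (0 + 0))\{a,c,d} | d.a.a.0) :: -d-> s1
  s1 = (0 | 0 + (0 + 0))\{a,c,d} | d.a.a.0 :: -d-> s2
  s2 = (0 | 0 + (0 + 0))\{a,c,d} | a.a.0 :: -a-> s3
  s3 = (0 | 0 + (0 + 0))\{a,c,d} | a.0 :: -a-> s4
  s4 = (0 | 0 + (0 + 0))\{a,c,d} | 0 :: ∅
Q's transition system — 5 states:
  t0 = d.((0 | 0 + (0 + 0))\{a,c,d} | d.c.a.0) :: -d-> t1
  t1 = (0 | 0 + (0 + 0))\{a,c,d} | d.c.a.0 :: -d-> t2
  t2 = (0 | 0 + (0 + 0))\{a,c,d} | c.a.0 :: -c-> t3
  t3 = (0 | 0 + (0 + 0))\{a,c,d} | a.0 :: -a-> t4
  t4 = (0 | 0 + (0 + 0))\{a,c,d} | 0 :: ∅
Coarsest stable partition (strong bisimilarity classes):
  B0 = {s0}
  B1 = {s1}
  B2 = {s2}
  B3 = {s3, t3}
  B4 = {s4, t4}
  B5 = {t0}
  B6 = {t1}
  B7 = {t2}
s0 ∈ B0, t0 ∈ B5 → different blocks

P ≁ Q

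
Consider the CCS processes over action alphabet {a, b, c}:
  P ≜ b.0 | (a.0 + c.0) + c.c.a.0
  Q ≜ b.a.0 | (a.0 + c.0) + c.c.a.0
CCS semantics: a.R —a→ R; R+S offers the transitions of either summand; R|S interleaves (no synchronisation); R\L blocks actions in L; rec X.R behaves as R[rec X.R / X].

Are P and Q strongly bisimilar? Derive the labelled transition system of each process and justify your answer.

Reachable graph of P (7 states):
  s0 = b.0 | (a.0 + c.0) + c.c.a.0 :: -a-> s1, -b-> s2, -c-> s1, -c-> s3
  s1 = b.0 | 0 :: -b-> s4
  s2 = 0 | (a.0 + c.0) :: -a-> s4, -c-> s4
  s3 = c.a.0 :: -c-> s5
  s4 = 0 | 0 :: stopped
  s5 = a.0 :: -a-> s6
  s6 = 0 :: stopped
Reachable graph of Q (9 states):
  t0 = b.a.0 | (a.0 + c.0) + c.c.a.0 :: -a-> t1, -b-> t2, -c-> t1, -c-> t3
  t1 = b.a.0 | 0 :: -b-> t4
  t2 = a.0 | (a.0 + c.0) :: -a-> t4, -a-> t5, -c-> t4
  t3 = c.a.0 :: -c-> t6
  t4 = a.0 | 0 :: -a-> t7
  t5 = 0 | (a.0 + c.0) :: -a-> t7, -c-> t7
  t6 = a.0 :: -a-> t8
  t7 = 0 | 0 :: stopped
  t8 = 0 :: stopped
Coarsest stable partition (strong bisimilarity classes):
  B0 = {s0}
  B1 = {s3, t3}
  B2 = {s5, t4, t6}
  B3 = {s4, s6, t7, t8}
  B4 = {s2, t5}
  B5 = {s1}
  B6 = {t0}
  B7 = {t1}
  B8 = {t2}
s0 ∈ B0, t0 ∈ B6 → different blocks

not bisimilar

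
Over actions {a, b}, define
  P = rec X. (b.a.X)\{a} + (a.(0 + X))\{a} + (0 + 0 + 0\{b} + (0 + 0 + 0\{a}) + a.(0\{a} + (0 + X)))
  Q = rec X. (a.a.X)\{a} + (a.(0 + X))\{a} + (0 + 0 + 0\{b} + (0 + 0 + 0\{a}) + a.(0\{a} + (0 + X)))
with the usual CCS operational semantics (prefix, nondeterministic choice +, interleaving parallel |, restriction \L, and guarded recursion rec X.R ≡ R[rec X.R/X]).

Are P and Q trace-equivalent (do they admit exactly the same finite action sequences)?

trace-distinct — witness ⟨b⟩

Reachable graph of P (3 states):
  u0 = rec X. (b.a.X)\{a} + (a.(0 + X))\{a} + (0 + 0 + 0\{b} + (0 + 0 + 0\{a}) + a.(0\{a} + (0 + X))) ⊢ -a-> u1, -b-> u2
  u1 = 0\{a} + (0 + (rec X. (b.a.X)\{a} + (a.(0 + X))\{a} + (0 + 0 + 0\{b} + (0 + 0 + 0\{a}) + a.(0\{a} + (0 + X))))) ⊢ -a-> u1, -b-> u2
  u2 = (a.(rec X. (b.a.X)\{a} + (a.(0 + X))\{a} + (0 + 0 + 0\{b} + (0 + 0 + 0\{a}) + a.(0\{a} + (0 + X)))))\{a} ⊢ deadlocked
Reachable graph of Q (2 states):
  v0 = rec X. (a.a.X)\{a} + (a.(0 + X))\{a} + (0 + 0 + 0\{b} + (0 + 0 + 0\{a}) + a.(0\{a} + (0 + X))) ⊢ -a-> v1
  v1 = 0\{a} + (0 + (rec X. (a.a.X)\{a} + (a.(0 + X))\{a} + (0 + 0 + 0\{b} + (0 + 0 + 0\{a}) + a.(0\{a} + (0 + X))))) ⊢ -a-> v1
Run σ = ⟨b⟩ on P: start {u0}
  [1] b ⇒ {u2}
  ✓ P
Run σ = ⟨b⟩ on Q: start {v0}
  [1] b ⇒ ∅ (Q stuck)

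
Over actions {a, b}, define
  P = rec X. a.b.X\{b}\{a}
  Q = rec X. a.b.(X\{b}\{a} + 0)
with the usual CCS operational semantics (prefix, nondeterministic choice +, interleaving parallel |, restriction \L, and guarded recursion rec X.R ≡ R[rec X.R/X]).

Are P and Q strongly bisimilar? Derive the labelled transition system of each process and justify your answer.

P's transition system — 3 states:
  s0 = rec X. a.b.X\{b}\{a} ⊢ --a--▸ s1
  s1 = b.(rec X. a.b.X\{b}\{a})\{b}\{a} ⊢ --b--▸ s2
  s2 = (rec X. a.b.X\{b}\{a})\{b}\{a} ⊢ deadlocked
Q's transition system — 3 states:
  t0 = rec X. a.b.(X\{b}\{a} + 0) ⊢ --a--▸ t1
  t1 = b.((rec X. a.b.(X\{b}\{a} + 0))\{b}\{a} + 0) ⊢ --b--▸ t2
  t2 = (rec X. a.b.(X\{b}\{a} + 0))\{b}\{a} + 0 ⊢ deadlocked
Coarsest stable partition (strong bisimilarity classes):
  B0 = {s0, t0}
  B1 = {s1, t1}
  B2 = {s2, t2}
s0 ∈ B0, t0 ∈ B0 → same block

P ~ Q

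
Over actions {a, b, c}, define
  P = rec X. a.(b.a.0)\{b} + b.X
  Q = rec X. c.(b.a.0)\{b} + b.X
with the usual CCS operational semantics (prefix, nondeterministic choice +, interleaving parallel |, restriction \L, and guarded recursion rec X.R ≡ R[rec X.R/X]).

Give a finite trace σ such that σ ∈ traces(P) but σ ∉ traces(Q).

Reachable graph of P (2 states):
  u0 = rec X. a.(b.a.0)\{b} + b.X has moves ··a··> u1, ··b··> u0
  u1 = (b.a.0)\{b} has moves ∅
Reachable graph of Q (2 states):
  v0 = rec X. c.(b.a.0)\{b} + b.X has moves ··b··> v0, ··c··> v1
  v1 = (b.a.0)\{b} has moves ∅
Trace ⟨a⟩ through P, begin at {u0}:
  step 1 (a): {u1}
  ✓ P
Trace ⟨a⟩ through Q, begin at {v0}:
  step 1 (a): ∅ (Q stuck)

a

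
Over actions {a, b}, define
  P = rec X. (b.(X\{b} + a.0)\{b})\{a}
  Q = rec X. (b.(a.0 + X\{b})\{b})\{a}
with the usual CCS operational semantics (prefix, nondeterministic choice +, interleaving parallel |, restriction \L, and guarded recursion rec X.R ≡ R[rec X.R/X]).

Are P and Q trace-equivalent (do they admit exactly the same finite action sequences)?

P's transition system — 2 states:
  p0 = rec X. (b.(X\{b} + a.0)\{b})\{a} → =b=> p1
  p1 = ((rec X. (b.(X\{b} + a.0)\{b})\{a})\{b} + a.0)\{b}\{a} → deadlocked
Q's transition system — 2 states:
  q0 = rec X. (b.(a.0 + X\{b})\{b})\{a} → =b=> q1
  q1 = (a.0 + (rec X. (b.(a.0 + X\{b})\{b})\{a})\{b})\{b}\{a} → deadlocked
Partition-refinement fixed point:
  B0 = {p0, q0}
  B1 = {p1, q1}
p0 ∈ B0, q0 ∈ B0 → same block
Bisimilar ⇒ trace-equivalent.

traces(P) = traces(Q)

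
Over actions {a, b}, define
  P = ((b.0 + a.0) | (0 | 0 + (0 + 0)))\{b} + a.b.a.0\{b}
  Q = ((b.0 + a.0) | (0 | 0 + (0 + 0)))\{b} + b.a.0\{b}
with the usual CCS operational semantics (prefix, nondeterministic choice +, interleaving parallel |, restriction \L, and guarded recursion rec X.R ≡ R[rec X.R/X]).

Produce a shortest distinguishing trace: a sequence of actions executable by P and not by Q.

LTS(P): 5 reachable states
  s0 = ((b.0 + a.0) | (0 | 0 + (0 + 0)))\{b} + a.b.a.0\{b} :: --a--▸ s1, --a--▸ s2
  s1 = (0 | (0 | 0 + (0 + 0)))\{b} :: ·
  s2 = b.a.0\{b} :: --b--▸ s3
  s3 = a.0\{b} :: --a--▸ s4
  s4 = 0\{b} :: ·
LTS(Q): 4 reachable states
  t0 = ((b.0 + a.0) | (0 | 0 + (0 + 0)))\{b} + b.a.0\{b} :: --a--▸ t1, --b--▸ t2
  t1 = (0 | (0 | 0 + (0 + 0)))\{b} :: ·
  t2 = a.0\{b} :: --a--▸ t3
  t3 = 0\{b} :: ·
Trace ⟨ab⟩ through P, begin at {s0}:
  after a @ step 1: {s1, s2}
  after b @ step 2: {s3}
  P completes σ.
Trace ⟨ab⟩ through Q, begin at {t0}:
  after a @ step 1: {t1}
  after b @ step 2: ∅  — Q cannot continue

ab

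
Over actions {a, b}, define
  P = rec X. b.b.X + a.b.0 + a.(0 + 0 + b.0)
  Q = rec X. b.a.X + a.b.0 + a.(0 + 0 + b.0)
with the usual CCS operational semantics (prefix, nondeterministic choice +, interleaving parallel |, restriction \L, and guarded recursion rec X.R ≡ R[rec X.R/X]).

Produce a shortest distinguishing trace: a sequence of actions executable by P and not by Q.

P's transition system — 5 states:
  m0 = rec X. b.b.X + a.b.0 + a.(0 + 0 + b.0) ⊢ —a→ m1, —a→ m2, —b→ m3
  m1 = 0 + 0 + b.0 ⊢ —b→ m4
  m2 = b.0 ⊢ —b→ m4
  m3 = b.(rec X. b.b.X + a.b.0 + a.(0 + 0 + b.0)) ⊢ —b→ m0
  m4 = 0 ⊢ ∅
Q's transition system — 5 states:
  n0 = rec X. b.a.X + a.b.0 + a.(0 + 0 + b.0) ⊢ —a→ n1, —a→ n2, —b→ n3
  n1 = 0 + 0 + b.0 ⊢ —b→ n4
  n2 = b.0 ⊢ —b→ n4
  n3 = a.(rec X. b.a.X + a.b.0 + a.(0 + 0 + b.0)) ⊢ —a→ n0
  n4 = 0 ⊢ ∅
Trace ⟨bb⟩ through P, begin at {m0}:
  after b @ step 1: {m3}
  after b @ step 2: {m0}
  — P admits the full trace.
Trace ⟨bb⟩ through Q, begin at {n0}:
  after b @ step 1: {n3}
  after b @ step 2: no successor for Q

bb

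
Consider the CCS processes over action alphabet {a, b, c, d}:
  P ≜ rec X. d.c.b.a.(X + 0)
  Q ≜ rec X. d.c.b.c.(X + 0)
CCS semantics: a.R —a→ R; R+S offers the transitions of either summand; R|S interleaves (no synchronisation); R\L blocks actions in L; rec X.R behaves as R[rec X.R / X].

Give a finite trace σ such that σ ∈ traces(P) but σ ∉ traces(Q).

LTS(P): 5 reachable states
  u0 = rec X. d.c.b.a.(X + 0) :: --d--▸ u1
  u1 = c.b.a.((rec X. d.c.b.a.(X + 0)) + 0) :: --c--▸ u2
  u2 = b.a.((rec X. d.c.b.a.(X + 0)) + 0) :: --b--▸ u3
  u3 = a.((rec X. d.c.b.a.(X + 0)) + 0) :: --a--▸ u4
  u4 = (rec X. d.c.b.a.(X + 0)) + 0 :: --d--▸ u1
LTS(Q): 5 reachable states
  v0 = rec X. d.c.b.c.(X + 0) :: --d--▸ v1
  v1 = c.b.c.((rec X. d.c.b.c.(X + 0)) + 0) :: --c--▸ v2
  v2 = b.c.((rec X. d.c.b.c.(X + 0)) + 0) :: --b--▸ v3
  v3 = c.((rec X. d.c.b.c.(X + 0)) + 0) :: --c--▸ v4
  v4 = (rec X. d.c.b.c.(X + 0)) + 0 :: --d--▸ v1
Run σ = ⟨dcba⟩ on P: start {u0}
  after d @ step 1: {u1}
  after c @ step 2: {u2}
  after b @ step 3: {u3}
  after a @ step 4: {u4}
  — P admits the full trace.
Run σ = ⟨dcba⟩ on Q: start {v0}
  after d @ step 1: {v1}
  after c @ step 2: {v2}
  after b @ step 3: {v3}
  after a @ step 4: ∅  — Q cannot continue

dcba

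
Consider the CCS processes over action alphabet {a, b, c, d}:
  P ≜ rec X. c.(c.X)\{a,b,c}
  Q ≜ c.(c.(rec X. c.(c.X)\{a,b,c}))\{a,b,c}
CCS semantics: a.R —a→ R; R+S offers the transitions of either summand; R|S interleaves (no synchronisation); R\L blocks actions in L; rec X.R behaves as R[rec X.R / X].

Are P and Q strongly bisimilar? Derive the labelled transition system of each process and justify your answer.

LTS(P): 2 reachable states
  m0 = rec X. c.(c.X)\{a,b,c} has moves —c→ m1
  m1 = (c.(rec X. c.(c.X)\{a,b,c}))\{a,b,c} has moves stopped
LTS(Q): 2 reachable states
  n0 = c.(c.(rec X. c.(c.X)\{a,b,c}))\{a,b,c} has moves —c→ n1
  n1 = (c.(rec X. c.(c.X)\{a,b,c}))\{a,b,c} has moves stopped
Partition-refinement fixed point:
  B0 = {m0, n0}
  B1 = {m1, n1}
m0 ∈ B0, n0 ∈ B0 → same block

bisimilar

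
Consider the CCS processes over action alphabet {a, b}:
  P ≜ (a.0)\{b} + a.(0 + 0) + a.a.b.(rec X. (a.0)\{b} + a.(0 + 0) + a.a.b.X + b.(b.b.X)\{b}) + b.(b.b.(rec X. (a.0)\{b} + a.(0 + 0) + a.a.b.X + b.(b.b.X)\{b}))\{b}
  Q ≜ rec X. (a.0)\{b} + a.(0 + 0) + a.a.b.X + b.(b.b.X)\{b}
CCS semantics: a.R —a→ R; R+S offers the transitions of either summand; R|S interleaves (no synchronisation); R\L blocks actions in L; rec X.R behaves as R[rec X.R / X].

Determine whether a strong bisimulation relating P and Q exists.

LTS(P): 7 reachable states
  p0 = (a.0)\{b} + a.(0 + 0) + a.a.b.(rec X. (a.0)\{b} + a.(0 + 0) + a.a.b.X + b.(b.b.X)\{b}) + b.(b.b.(rec X. (a.0)\{b} + a.(0 + 0) + a.a.b.X + b.(b.b.X)\{b}))\{b} | =a=> p1, =a=> p2, =a=> p3, =b=> p4
  p1 = 0 + 0 | deadlocked
  p2 = 0\{b} | deadlocked
  p3 = a.b.(rec X. (a.0)\{b} + a.(0 + 0) + a.a.b.X + b.(b.b.X)\{b}) | =a=> p5
  p4 = (b.b.(rec X. (a.0)\{b} + a.(0 + 0) + a.a.b.X + b.(b.b.X)\{b}))\{b} | deadlocked
  p5 = b.(rec X. (a.0)\{b} + a.(0 + 0) + a.a.b.X + b.(b.b.X)\{b}) | =b=> p6
  p6 = rec X. (a.0)\{b} + a.(0 + 0) + a.a.b.X + b.(b.b.X)\{b} | =a=> p1, =a=> p2, =a=> p3, =b=> p4
LTS(Q): 6 reachable states
  q0 = rec X. (a.0)\{b} + a.(0 + 0) + a.a.b.X + b.(b.b.X)\{b} | =a=> q1, =a=> q2, =a=> q3, =b=> q4
  q1 = 0 + 0 | deadlocked
  q2 = 0\{b} | deadlocked
  q3 = a.b.(rec X. (a.0)\{b} + a.(0 + 0) + a.a.b.X + b.(b.b.X)\{b}) | =a=> q5
  q4 = (b.b.(rec X. (a.0)\{b} + a.(0 + 0) + a.a.b.X + b.(b.b.X)\{b}))\{b} | deadlocked
  q5 = b.(rec X. (a.0)\{b} + a.(0 + 0) + a.a.b.X + b.(b.b.X)\{b}) | =b=> q0
Partition-refinement fixed point:
  B0 = {p0, p6, q0}
  B1 = {p1, p2, p4, q1, q2, q4}
  B2 = {p3, q3}
  B3 = {p5, q5}
p0 ∈ B0, q0 ∈ B0 → same block

P ~ Q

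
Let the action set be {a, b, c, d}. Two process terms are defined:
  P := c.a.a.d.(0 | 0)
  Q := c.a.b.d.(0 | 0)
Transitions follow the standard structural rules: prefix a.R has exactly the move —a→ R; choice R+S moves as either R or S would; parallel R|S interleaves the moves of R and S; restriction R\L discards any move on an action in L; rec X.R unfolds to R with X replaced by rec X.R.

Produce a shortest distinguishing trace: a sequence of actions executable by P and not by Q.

Reachable graph of P (5 states):
  s0 = c.a.a.d.(0 | 0) ⊢ =c=> s1
  s1 = a.a.d.(0 | 0) ⊢ =a=> s2
  s2 = a.d.(0 | 0) ⊢ =a=> s3
  s3 = d.(0 | 0) ⊢ =d=> s4
  s4 = 0 | 0 ⊢ deadlocked
Reachable graph of Q (5 states):
  t0 = c.a.b.d.(0 | 0) ⊢ =c=> t1
  t1 = a.b.d.(0 | 0) ⊢ =a=> t2
  t2 = b.d.(0 | 0) ⊢ =b=> t3
  t3 = d.(0 | 0) ⊢ =d=> t4
  t4 = 0 | 0 ⊢ deadlocked
Run σ = ⟨caa⟩ on P: start {s0}
  [1] c ⇒ {s1}
  [2] a ⇒ {s2}
  [3] a ⇒ {s3}
  — P admits the full trace.
Run σ = ⟨caa⟩ on Q: start {t0}
  [1] c ⇒ {t1}
  [2] a ⇒ {t2}
  [3] a ⇒ ∅ (Q stuck)

caa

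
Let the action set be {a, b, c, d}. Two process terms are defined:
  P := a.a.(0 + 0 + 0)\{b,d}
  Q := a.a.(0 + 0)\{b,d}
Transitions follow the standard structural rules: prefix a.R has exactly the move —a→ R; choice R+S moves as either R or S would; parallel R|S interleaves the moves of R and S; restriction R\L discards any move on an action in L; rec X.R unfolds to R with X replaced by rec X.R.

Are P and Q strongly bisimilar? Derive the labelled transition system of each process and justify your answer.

bisimilar

P's transition system — 3 states:
  m0 = a.a.(0 + 0 + 0)\{b,d} has moves -a-> m1
  m1 = a.(0 + 0 + 0)\{b,d} has moves -a-> m2
  m2 = (0 + 0 + 0)\{b,d} has moves (no moves)
Q's transition system — 3 states:
  n0 = a.a.(0 + 0)\{b,d} has moves -a-> n1
  n1 = a.(0 + 0)\{b,d} has moves -a-> n2
  n2 = (0 + 0)\{b,d} has moves (no moves)
Bisimilarity quotient blocks:
  B0 = {m0, n0}
  B1 = {m1, n1}
  B2 = {m2, n2}
m0 ∈ B0, n0 ∈ B0 → same block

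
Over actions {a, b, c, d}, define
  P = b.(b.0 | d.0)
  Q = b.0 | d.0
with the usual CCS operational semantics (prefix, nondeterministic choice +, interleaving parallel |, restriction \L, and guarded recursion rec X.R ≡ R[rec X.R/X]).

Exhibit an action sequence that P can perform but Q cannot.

Reachable graph of P (5 states):
  p0 = b.(b.0 | d.0) :: --b--▸ p1
  p1 = b.0 | d.0 :: --b--▸ p2, --d--▸ p3
  p2 = 0 | d.0 :: --d--▸ p4
  p3 = b.0 | 0 :: --b--▸ p4
  p4 = 0 | 0 :: ∅
Reachable graph of Q (4 states):
  q0 = b.0 | d.0 :: --b--▸ q1, --d--▸ q2
  q1 = 0 | d.0 :: --d--▸ q3
  q2 = b.0 | 0 :: --b--▸ q3
  q3 = 0 | 0 :: ∅
Run σ = ⟨bb⟩ on P: start {p0}
  step 1 (b): {p1}
  step 2 (b): {p2}
  — P admits the full trace.
Run σ = ⟨bb⟩ on Q: start {q0}
  step 1 (b): {q1}
  step 2 (b): no successor for Q

bb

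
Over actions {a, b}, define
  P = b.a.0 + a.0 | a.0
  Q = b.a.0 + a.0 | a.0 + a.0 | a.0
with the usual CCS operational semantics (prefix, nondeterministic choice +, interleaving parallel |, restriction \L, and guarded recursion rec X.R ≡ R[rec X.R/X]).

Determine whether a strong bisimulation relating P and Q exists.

bisimilar

Reachable graph of P (6 states):
  u0 = b.a.0 + a.0 | a.0 → ··a··> u1, ··a··> u2, ··b··> u3
  u1 = 0 | a.0 → ··a··> u4
  u2 = a.0 | 0 → ··a··> u4
  u3 = a.0 → ··a··> u5
  u4 = 0 | 0 → deadlocked
  u5 = 0 → deadlocked
Reachable graph of Q (6 states):
  v0 = b.a.0 + a.0 | a.0 + a.0 | a.0 → ··a··> v1, ··a··> v2, ··b··> v3
  v1 = 0 | a.0 → ··a··> v4
  v2 = a.0 | 0 → ··a··> v4
  v3 = a.0 → ··a··> v5
  v4 = 0 | 0 → deadlocked
  v5 = 0 → deadlocked
Partition-refinement fixed point:
  B0 = {u0, v0}
  B1 = {u1, u2, u3, v1, v2, v3}
  B2 = {u4, u5, v4, v5}
u0 ∈ B0, v0 ∈ B0 → same block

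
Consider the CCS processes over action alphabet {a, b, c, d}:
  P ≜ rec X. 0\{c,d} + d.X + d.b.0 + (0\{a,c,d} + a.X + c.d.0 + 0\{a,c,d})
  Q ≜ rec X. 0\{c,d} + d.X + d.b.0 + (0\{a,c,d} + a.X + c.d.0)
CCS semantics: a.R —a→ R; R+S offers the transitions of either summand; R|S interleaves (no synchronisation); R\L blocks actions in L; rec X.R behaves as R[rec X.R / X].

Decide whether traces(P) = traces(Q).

YES

LTS(P): 4 reachable states
  u0 = rec X. 0\{c,d} + d.X + d.b.0 + (0\{a,c,d} + a.X + c.d.0 + 0\{a,c,d}) ⊢ =a=> u0, =c=> u1, =d=> u0, =d=> u2
  u1 = d.0 ⊢ =d=> u3
  u2 = b.0 ⊢ =b=> u3
  u3 = 0 ⊢ (no moves)
LTS(Q): 4 reachable states
  v0 = rec X. 0\{c,d} + d.X + d.b.0 + (0\{a,c,d} + a.X + c.d.0) ⊢ =a=> v0, =c=> v1, =d=> v0, =d=> v2
  v1 = d.0 ⊢ =d=> v3
  v2 = b.0 ⊢ =b=> v3
  v3 = 0 ⊢ (no moves)
Bisimilarity quotient blocks:
  B0 = {u0, v0}
  B1 = {u2, v2}
  B2 = {u3, v3}
  B3 = {u1, v1}
u0 ∈ B0, v0 ∈ B0 → same block
Bisimilar ⇒ trace-equivalent.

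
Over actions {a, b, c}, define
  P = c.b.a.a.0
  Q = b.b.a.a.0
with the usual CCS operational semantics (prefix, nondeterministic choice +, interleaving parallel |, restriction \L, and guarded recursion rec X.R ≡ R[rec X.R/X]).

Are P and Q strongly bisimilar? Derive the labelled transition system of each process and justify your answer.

P ≁ Q

Reachable graph of P (5 states):
  p0 = c.b.a.a.0 ⊢ -c-> p1
  p1 = b.a.a.0 ⊢ -b-> p2
  p2 = a.a.0 ⊢ -a-> p3
  p3 = a.0 ⊢ -a-> p4
  p4 = 0 ⊢ stopped
Reachable graph of Q (5 states):
  q0 = b.b.a.a.0 ⊢ -b-> q1
  q1 = b.a.a.0 ⊢ -b-> q2
  q2 = a.a.0 ⊢ -a-> q3
  q3 = a.0 ⊢ -a-> q4
  q4 = 0 ⊢ stopped
Coarsest stable partition (strong bisimilarity classes):
  B0 = {p0}
  B1 = {p1, q1}
  B2 = {p2, q2}
  B3 = {p3, q3}
  B4 = {p4, q4}
  B5 = {q0}
p0 ∈ B0, q0 ∈ B5 → different blocks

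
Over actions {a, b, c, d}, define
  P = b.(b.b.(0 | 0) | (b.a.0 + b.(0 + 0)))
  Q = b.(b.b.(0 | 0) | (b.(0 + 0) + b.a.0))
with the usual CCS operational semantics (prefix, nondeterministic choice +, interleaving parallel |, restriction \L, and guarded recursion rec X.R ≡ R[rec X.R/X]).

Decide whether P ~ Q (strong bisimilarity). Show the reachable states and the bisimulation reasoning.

YES

P's transition system — 13 states:
  p0 = b.(b.b.(0 | 0) | (b.a.0 + b.(0 + 0))) ⊢ ··b··> p1
  p1 = b.b.(0 | 0) | (b.a.0 + b.(0 + 0)) ⊢ ··b··> p2, ··b··> p3, ··b··> p4
  p2 = b.(0 | 0) | (b.a.0 + b.(0 + 0)) ⊢ ··b··> p5, ··b··> p6, ··b··> p7
  p3 = b.b.(0 | 0) | (0 + 0) ⊢ ··b··> p6
  p4 = b.b.(0 | 0) | a.0 ⊢ ··a··> p8, ··b··> p7
  p5 = 0 | 0 | (b.a.0 + b.(0 + 0)) ⊢ ··b··> p10, ··b··> p9
  p6 = b.(0 | 0) | (0 + 0) ⊢ ··b··> p9
  p7 = b.(0 | 0) | a.0 ⊢ ··a··> p11, ··b··> p10
  p8 = b.b.(0 | 0) | 0 ⊢ ··b··> p11
  p9 = 0 | 0 | (0 + 0) ⊢ deadlocked
  p10 = 0 | 0 | a.0 ⊢ ··a··> p12
  p11 = b.(0 | 0) | 0 ⊢ ··b··> p12
  p12 = 0 | 0 | 0 ⊢ deadlocked
Q's transition system — 13 states:
  q0 = b.(b.b.(0 | 0) | (b.(0 + 0) + b.a.0)) ⊢ ··b··> q1
  q1 = b.b.(0 | 0) | (b.(0 + 0) + b.a.0) ⊢ ··b··> q2, ··b··> q3, ··b··> q4
  q2 = b.(0 | 0) | (b.(0 + 0) + b.a.0) ⊢ ··b··> q5, ··b··> q6, ··b··> q7
  q3 = b.b.(0 | 0) | (0 + 0) ⊢ ··b··> q6
  q4 = b.b.(0 | 0) | a.0 ⊢ ··a··> q8, ··b··> q7
  q5 = 0 | 0 | (b.(0 + 0) + b.a.0) ⊢ ··b··> q10, ··b··> q9
  q6 = b.(0 | 0) | (0 + 0) ⊢ ··b··> q9
  q7 = b.(0 | 0) | a.0 ⊢ ··a··> q11, ··b··> q10
  q8 = b.b.(0 | 0) | 0 ⊢ ··b··> q11
  q9 = 0 | 0 | (0 + 0) ⊢ deadlocked
  q10 = 0 | 0 | a.0 ⊢ ··a··> q12
  q11 = b.(0 | 0) | 0 ⊢ ··b··> q12
  q12 = 0 | 0 | 0 ⊢ deadlocked
Bisimilarity quotient blocks:
  B0 = {p0, q0}
  B1 = {p1, q1}
  B2 = {p3, p8, q3, q8}
  B3 = {p11, p6, q11, q6}
  B4 = {p12, p9, q12, q9}
  B5 = {p2, q2}
  B6 = {p5, q5}
  B7 = {p10, q10}
  B8 = {p7, q7}
  B9 = {p4, q4}
p0 ∈ B0, q0 ∈ B0 → same block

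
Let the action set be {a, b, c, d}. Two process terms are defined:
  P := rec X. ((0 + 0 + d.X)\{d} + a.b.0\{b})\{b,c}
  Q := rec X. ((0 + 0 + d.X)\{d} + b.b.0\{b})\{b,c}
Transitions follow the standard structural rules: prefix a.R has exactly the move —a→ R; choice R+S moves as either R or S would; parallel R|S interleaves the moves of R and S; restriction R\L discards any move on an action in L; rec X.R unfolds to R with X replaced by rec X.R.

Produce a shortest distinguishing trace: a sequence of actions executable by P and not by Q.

Reachable graph of P (2 states):
  m0 = rec X. ((0 + 0 + d.X)\{d} + a.b.0\{b})\{b,c} → =a=> m1
  m1 = (b.0\{b})\{b,c} → ∅
Reachable graph of Q (1 states):
  n0 = rec X. ((0 + 0 + d.X)\{d} + b.b.0\{b})\{b,c} → ∅
Trace ⟨a⟩ through P, begin at {m0}:
  after a @ step 1: {m1}
  P completes σ.
Trace ⟨a⟩ through Q, begin at {n0}:
  after a @ step 1: ∅ (Q stuck)

a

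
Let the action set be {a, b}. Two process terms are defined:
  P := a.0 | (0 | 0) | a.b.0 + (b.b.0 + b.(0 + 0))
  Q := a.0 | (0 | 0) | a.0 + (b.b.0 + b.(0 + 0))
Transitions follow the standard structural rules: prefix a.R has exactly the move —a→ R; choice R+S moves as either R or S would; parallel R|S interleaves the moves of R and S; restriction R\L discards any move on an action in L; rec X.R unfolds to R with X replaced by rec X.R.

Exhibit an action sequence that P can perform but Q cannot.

Reachable graph of P (9 states):
  m0 = a.0 | (0 | 0) | a.b.0 + (b.b.0 + b.(0 + 0)) → —a→ m1, —a→ m2, —b→ m3, —b→ m4
  m1 = 0 | (0 | 0) | a.b.0 → —a→ m5
  m2 = a.0 | (0 | 0) | b.0 → —a→ m5, —b→ m6
  m3 = 0 + 0 → ·
  m4 = b.0 → —b→ m7
  m5 = 0 | (0 | 0) | b.0 → —b→ m8
  m6 = a.0 | (0 | 0) | 0 → —a→ m8
  m7 = 0 → ·
  m8 = 0 | (0 | 0) | 0 → ·
Reachable graph of Q (7 states):
  n0 = a.0 | (0 | 0) | a.0 + (b.b.0 + b.(0 + 0)) → —a→ n1, —a→ n2, —b→ n3, —b→ n4
  n1 = 0 | (0 | 0) | a.0 → —a→ n5
  n2 = a.0 | (0 | 0) | 0 → —a→ n5
  n3 = 0 + 0 → ·
  n4 = b.0 → —b→ n6
  n5 = 0 | (0 | 0) | 0 → ·
  n6 = 0 → ·
Executing ab from P (initial set {m0}):
  after a @ step 1: {m1, m2}
  after b @ step 2: {m6}
  P completes σ.
Executing ab from Q (initial set {n0}):
  after a @ step 1: {n1, n2}
  after b @ step 2: ∅  — Q cannot continue

ab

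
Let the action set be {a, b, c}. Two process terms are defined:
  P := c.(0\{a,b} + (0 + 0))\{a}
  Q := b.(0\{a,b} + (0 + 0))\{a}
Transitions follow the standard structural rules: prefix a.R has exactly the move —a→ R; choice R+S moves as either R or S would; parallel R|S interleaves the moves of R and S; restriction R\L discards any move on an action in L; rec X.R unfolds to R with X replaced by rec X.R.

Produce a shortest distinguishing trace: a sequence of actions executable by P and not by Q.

LTS(P): 2 reachable states
  u0 = c.(0\{a,b} + (0 + 0))\{a} ⊢ —c→ u1
  u1 = (0\{a,b} + (0 + 0))\{a} ⊢ ·
LTS(Q): 2 reachable states
  v0 = b.(0\{a,b} + (0 + 0))\{a} ⊢ —b→ v1
  v1 = (0\{a,b} + (0 + 0))\{a} ⊢ ·
Run σ = ⟨c⟩ on P: start {u0}
  after c @ step 1: {u1}
  P completes σ.
Run σ = ⟨c⟩ on Q: start {v0}
  after c @ step 1: ∅ (Q stuck)

c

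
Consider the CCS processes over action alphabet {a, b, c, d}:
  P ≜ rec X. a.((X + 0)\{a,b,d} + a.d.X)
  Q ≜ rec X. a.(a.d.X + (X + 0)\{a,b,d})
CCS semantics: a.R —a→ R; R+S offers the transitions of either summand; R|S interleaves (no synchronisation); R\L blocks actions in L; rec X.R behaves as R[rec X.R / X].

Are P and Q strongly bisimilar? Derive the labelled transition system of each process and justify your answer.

P's transition system — 3 states:
  p0 = rec X. a.((X + 0)\{a,b,d} + a.d.X) has moves --a--▸ p1
  p1 = ((rec X. a.((X + 0)\{a,b,d} + a.d.X)) + 0)\{a,b,d} + a.d.(rec X. a.((X + 0)\{a,b,d} + a.d.X)) has moves --a--▸ p2
  p2 = d.(rec X. a.((X + 0)\{a,b,d} + a.d.X)) has moves --d--▸ p0
Q's transition system — 3 states:
  q0 = rec X. a.(a.d.X + (X + 0)\{a,b,d}) has moves --a--▸ q1
  q1 = a.d.(rec X. a.(a.d.X + (X + 0)\{a,b,d})) + ((rec X. a.(a.d.X + (X + 0)\{a,b,d})) + 0)\{a,b,d} has moves --a--▸ q2
  q2 = d.(rec X. a.(a.d.X + (X + 0)\{a,b,d})) has moves --d--▸ q0
Bisimilarity quotient blocks:
  B0 = {p0, q0}
  B1 = {p1, q1}
  B2 = {p2, q2}
p0 ∈ B0, q0 ∈ B0 → same block

YES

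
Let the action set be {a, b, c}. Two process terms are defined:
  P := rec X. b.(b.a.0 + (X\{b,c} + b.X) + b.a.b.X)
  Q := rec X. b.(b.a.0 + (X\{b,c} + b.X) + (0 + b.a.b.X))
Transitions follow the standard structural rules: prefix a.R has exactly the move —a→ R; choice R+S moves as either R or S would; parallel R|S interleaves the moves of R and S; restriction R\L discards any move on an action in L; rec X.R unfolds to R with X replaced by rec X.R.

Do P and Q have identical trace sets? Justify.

traces(P) = traces(Q)

LTS(P): 6 reachable states
  p0 = rec X. b.(b.a.0 + (X\{b,c} + b.X) + b.a.b.X) ⊢ ··b··> p1
  p1 = b.a.0 + ((rec X. b.(b.a.0 + (X\{b,c} + b.X) + b.a.b.X))\{b,c} + b.(rec X. b.(b.a.0 + (X\{b,c} + b.X) + b.a.b.X))) + b.a.b.(rec X. b.(b.a.0 + (X\{b,c} + b.X) + b.a.b.X)) ⊢ ··b··> p0, ··b··> p2, ··b··> p3
  p2 = a.0 ⊢ ··a··> p4
  p3 = a.b.(rec X. b.(b.a.0 + (X\{b,c} + b.X) + b.a.b.X)) ⊢ ··a··> p5
  p4 = 0 ⊢ stopped
  p5 = b.(rec X. b.(b.a.0 + (X\{b,c} + b.X) + b.a.b.X)) ⊢ ··b··> p0
LTS(Q): 6 reachable states
  q0 = rec X. b.(b.a.0 + (X\{b,c} + b.X) + (0 + b.a.b.X)) ⊢ ··b··> q1
  q1 = b.a.0 + ((rec X. b.(b.a.0 + (X\{b,c} + b.X) + (0 + b.a.b.X)))\{b,c} + b.(rec X. b.(b.a.0 + (X\{b,c} + b.X) + (0 + b.a.b.X)))) + (0 + b.a.b.(rec X. b.(b.a.0 + (X\{b,c} + b.X) + (0 + b.a.b.X)))) ⊢ ··b··> q0, ··b··> q2, ··b··> q3
  q2 = a.0 ⊢ ··a··> q4
  q3 = a.b.(rec X. b.(b.a.0 + (X\{b,c} + b.X) + (0 + b.a.b.X))) ⊢ ··a··> q5
  q4 = 0 ⊢ stopped
  q5 = b.(rec X. b.(b.a.0 + (X\{b,c} + b.X) + (0 + b.a.b.X))) ⊢ ··b··> q0
Bisimilarity quotient blocks:
  B0 = {p0, q0}
  B1 = {p1, q1}
  B2 = {p2, q2}
  B3 = {p4, q4}
  B4 = {p3, q3}
  B5 = {p5, q5}
p0 ∈ B0, q0 ∈ B0 → same block
Bisimilar ⇒ trace-equivalent.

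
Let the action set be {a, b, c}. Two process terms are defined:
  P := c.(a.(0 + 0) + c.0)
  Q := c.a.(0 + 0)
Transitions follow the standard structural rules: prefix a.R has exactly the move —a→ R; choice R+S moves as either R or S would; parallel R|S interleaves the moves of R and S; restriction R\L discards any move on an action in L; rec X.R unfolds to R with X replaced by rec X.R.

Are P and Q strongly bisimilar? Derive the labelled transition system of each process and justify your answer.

P's transition system — 4 states:
  p0 = c.(a.(0 + 0) + c.0) → —c→ p1
  p1 = a.(0 + 0) + c.0 → —a→ p2, —c→ p3
  p2 = 0 + 0 → (no moves)
  p3 = 0 → (no moves)
Q's transition system — 3 states:
  q0 = c.a.(0 + 0) → —c→ q1
  q1 = a.(0 + 0) → —a→ q2
  q2 = 0 + 0 → (no moves)
Bisimilarity quotient blocks:
  B0 = {p0}
  B1 = {p1}
  B2 = {p2, p3, q2}
  B3 = {q0}
  B4 = {q1}
p0 ∈ B0, q0 ∈ B3 → different blocks

P ≁ Q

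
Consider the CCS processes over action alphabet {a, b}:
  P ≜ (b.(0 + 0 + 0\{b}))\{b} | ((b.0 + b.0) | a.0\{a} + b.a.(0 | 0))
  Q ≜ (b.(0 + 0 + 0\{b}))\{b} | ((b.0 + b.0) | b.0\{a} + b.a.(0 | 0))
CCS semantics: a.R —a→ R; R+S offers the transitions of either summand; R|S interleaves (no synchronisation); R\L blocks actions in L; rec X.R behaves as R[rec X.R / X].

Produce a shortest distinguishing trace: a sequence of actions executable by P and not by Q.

a

P's transition system — 6 states:
  s0 = (b.(0 + 0 + 0\{b}))\{b} | ((b.0 + b.0) | a.0\{a} + b.a.(0 | 0)) | —a→ s1, —b→ s2, —b→ s3
  s1 = (b.(0 + 0 + 0\{b}))\{b} | ((b.0 + b.0) | 0\{a}) | —b→ s4
  s2 = (b.(0 + 0 + 0\{b}))\{b} | (0 | a.0\{a}) | —a→ s4
  s3 = (b.(0 + 0 + 0\{b}))\{b} | a.(0 | 0) | —a→ s5
  s4 = (b.(0 + 0 + 0\{b}))\{b} | (0 | 0\{a}) | ·
  s5 = (b.(0 + 0 + 0\{b}))\{b} | (0 | 0) | ·
Q's transition system — 6 states:
  t0 = (b.(0 + 0 + 0\{b}))\{b} | ((b.0 + b.0) | b.0\{a} + b.a.(0 | 0)) | —b→ t1, —b→ t2, —b→ t3
  t1 = (b.(0 + 0 + 0\{b}))\{b} | ((b.0 + b.0) | 0\{a}) | —b→ t4
  t2 = (b.(0 + 0 + 0\{b}))\{b} | (0 | b.0\{a}) | —b→ t4
  t3 = (b.(0 + 0 + 0\{b}))\{b} | a.(0 | 0) | —a→ t5
  t4 = (b.(0 + 0 + 0\{b}))\{b} | (0 | 0\{a}) | ·
  t5 = (b.(0 + 0 + 0\{b}))\{b} | (0 | 0) | ·
Executing a from P (initial set {s0}):
  after a @ step 1: {s1}
  P completes σ.
Executing a from Q (initial set {t0}):
  after a @ step 1: ∅ (Q stuck)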